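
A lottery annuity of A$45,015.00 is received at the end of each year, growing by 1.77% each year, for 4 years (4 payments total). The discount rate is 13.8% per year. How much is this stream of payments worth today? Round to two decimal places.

A$134,857.03

Periodic rate r = 0.138 per year.
Growing ordinary annuity: PV = PMT₁ × [1 − ((1+g)/(1+r))^n] / (r − g) = 45,015 × [1 − ((1+0.0177)/(1+r))^4] / (r − 0.0177) = A$134,857.03.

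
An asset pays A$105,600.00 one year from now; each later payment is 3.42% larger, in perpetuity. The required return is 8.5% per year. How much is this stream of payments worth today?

Periodic rate r = 0.085 per year.
Growing perpetuity (Gordon): PV = PMT₁ / (r − g) = 105,600 / (r − 0.0342) = A$2,078,740.16.

A$2,078,740.16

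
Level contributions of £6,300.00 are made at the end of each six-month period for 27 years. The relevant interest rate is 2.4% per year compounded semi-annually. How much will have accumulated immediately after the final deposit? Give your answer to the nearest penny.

£474,785.83

This is an ordinary annuity: 54 deposits of £6,300.00 at the end of each six-month period.
Periodic rate r = 0.024/2 per half-year; n is counted in half-years.
FV = PMT × [((1+r)^n − 1)/r] = 6,300 × [(1+r)^54 − 1] / r = £474,785.83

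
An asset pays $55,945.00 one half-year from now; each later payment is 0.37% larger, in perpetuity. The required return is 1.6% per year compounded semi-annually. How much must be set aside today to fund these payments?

$13,010,465.12

Periodic rate r = 0.016/2 per half-year.
Growing perpetuity (Gordon): PV = PMT₁ / (r − g) = 55,945 / (r − 0.0037) = $13,010,465.12.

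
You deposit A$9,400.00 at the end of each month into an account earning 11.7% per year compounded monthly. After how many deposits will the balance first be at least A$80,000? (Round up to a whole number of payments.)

Periodic rate r = 0.117/12 per month; n is counted in months.
Ordinary annuity FV: 80,000 = 9,400 × [((1+r)^n − 1)/r].
(1+r)^n = 1 + 80,000 × r / 9,400, so n = ln(1 + 80,000·r/9,400) / ln(1+r) = 8.22.
Round up to a whole number of payments: n = 9.

9 payments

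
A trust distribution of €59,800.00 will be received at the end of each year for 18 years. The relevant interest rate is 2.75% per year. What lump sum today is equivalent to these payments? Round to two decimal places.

This is an ordinary annuity: 18 payments of €59,800.00 at the end of each year.
Periodic rate r = 0.0275 per year.
PV = PMT × [(1 − (1+r)^−n)/r] = 59,800 × [1 − (1+r)^−18] / r = €840,116.24

€840,116.24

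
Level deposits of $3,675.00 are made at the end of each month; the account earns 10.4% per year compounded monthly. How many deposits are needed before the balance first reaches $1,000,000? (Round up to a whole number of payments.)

Periodic rate r = 0.104/12 per month; n is counted in months.
Ordinary annuity FV: 1,000,000 = 3,675 × [((1+r)^n − 1)/r].
(1+r)^n = 1 + 1,000,000 × r / 3,675, so n = ln(1 + 1,000,000·r/3,675) / ln(1+r) = 140.38.
Round up to a whole number of payments: n = 141.

141 payments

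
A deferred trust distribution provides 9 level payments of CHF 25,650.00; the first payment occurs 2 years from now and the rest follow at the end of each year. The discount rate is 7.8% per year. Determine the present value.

Ordinary annuity of 9 payments, first payment at period 2.
Periodic rate r = 0.078 per year.
The ordinary-annuity PV formula values the stream one period before the first payment (period 1); discount that back 1 periods:
PV₀ = 25,650 × [1 − (1+r)^−9] / r × (1+r)^−1 = CHF 149,883.02

CHF 149,883.02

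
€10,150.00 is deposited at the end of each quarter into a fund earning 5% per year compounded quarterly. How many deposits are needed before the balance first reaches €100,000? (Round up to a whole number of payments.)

Periodic rate r = 0.05/4 per quarter; n is counted in quarters.
Ordinary annuity FV: 100,000 = 10,150 × [((1+r)^n − 1)/r].
(1+r)^n = 1 + 100,000 × r / 10,150, so n = ln(1 + 100,000·r/10,150) / ln(1+r) = 9.35.
Round up to a whole number of payments: n = 10.

10 payments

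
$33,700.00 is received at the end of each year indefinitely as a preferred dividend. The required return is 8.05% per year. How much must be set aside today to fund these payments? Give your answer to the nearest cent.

$418,633.54

Periodic rate r = 0.0805 per year.
Level perpetuity: PV = PMT / r = 33,700 / (0.0805) = $418,633.54.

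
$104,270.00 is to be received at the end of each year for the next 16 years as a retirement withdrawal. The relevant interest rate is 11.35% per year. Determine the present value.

This is an ordinary annuity: 16 payments of $104,270.00 at the end of each year.
Periodic rate r = 0.1135 per year.
PV = PMT × [(1 − (1+r)^−n)/r] = 104,270 × [1 − (1+r)^−16] / r = $754,195.81

$754,195.81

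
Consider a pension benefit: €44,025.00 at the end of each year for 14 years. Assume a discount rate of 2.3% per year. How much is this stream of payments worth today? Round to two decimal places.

This is an ordinary annuity: 14 payments of €44,025.00 at the end of each year.
Periodic rate r = 0.023 per year.
PV = PMT × [(1 − (1+r)^−n)/r] = 44,025 × [1 − (1+r)^−14] / r = €521,895.08

€521,895.08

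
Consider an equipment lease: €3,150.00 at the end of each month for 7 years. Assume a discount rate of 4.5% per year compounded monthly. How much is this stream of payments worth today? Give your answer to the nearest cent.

€226,616.08

This is an ordinary annuity: 84 payments of €3,150.00 at the end of each month.
Periodic rate r = 0.045/12 per month; n is counted in months.
PV = PMT × [(1 − (1+r)^−n)/r] = 3,150 × [1 − (1+r)^−84] / r = €226,616.08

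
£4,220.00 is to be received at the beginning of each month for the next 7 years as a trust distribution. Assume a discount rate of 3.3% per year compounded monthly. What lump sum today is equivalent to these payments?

£316,999.29

This is an annuity due: 84 payments of £4,220.00 at the beginning of each month.
Periodic rate r = 0.033/12 per month; n is counted in months.
PV = PMT × [(1 − (1+r)^−n)/r] × (1+r) = 4,220 × [1 − (1+r)^−84] / r × (1+r) = £316,999.29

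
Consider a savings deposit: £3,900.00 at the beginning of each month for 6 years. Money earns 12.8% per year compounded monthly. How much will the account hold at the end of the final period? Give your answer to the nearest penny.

This is an annuity due: 72 deposits of £3,900.00 at the beginning of each month.
Periodic rate r = 0.128/12 per month; n is counted in months.
FV = PMT × [((1+r)^n − 1)/r] × (1+r) = 3,900 × [(1+r)^72 − 1] / r × (1+r) = £423,735.20

£423,735.20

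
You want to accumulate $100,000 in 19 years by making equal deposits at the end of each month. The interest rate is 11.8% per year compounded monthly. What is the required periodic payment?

$118.34

Level ordinary annuity; solve FV = PMT × [((1+r)^n − 1)/r] for PMT.
Periodic rate r = 0.118/12 per month; n is counted in months.
With n = 228: PMT = 100,000 / ([((1+r)^n − 1)/r]) = $118.34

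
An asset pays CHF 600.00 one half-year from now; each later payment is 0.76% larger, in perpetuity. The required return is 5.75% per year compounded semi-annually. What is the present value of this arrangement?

Periodic rate r = 0.0575/2 per half-year.
Growing perpetuity (Gordon): PV = PMT₁ / (r − g) = 600 / (r − 0.0076) = CHF 28,368.79.

CHF 28,368.79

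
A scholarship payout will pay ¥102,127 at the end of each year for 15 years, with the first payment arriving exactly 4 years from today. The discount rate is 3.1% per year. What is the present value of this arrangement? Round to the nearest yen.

Ordinary annuity of 15 payments, first payment at period 4.
Periodic rate r = 0.031 per year.
The ordinary-annuity PV formula values the stream one period before the first payment (period 3); discount that back 3 periods:
PV₀ = 102,127 × [1 − (1+r)^−15] / r × (1+r)^−3 = ¥1,104,480

¥1,104,480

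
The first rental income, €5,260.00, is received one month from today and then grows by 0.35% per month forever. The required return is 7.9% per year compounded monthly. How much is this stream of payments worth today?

Periodic rate r = 0.079/12 per month.
Growing perpetuity (Gordon): PV = PMT₁ / (r − g) = 5,260 / (r − 0.0035) = €1,705,945.95.

€1,705,945.95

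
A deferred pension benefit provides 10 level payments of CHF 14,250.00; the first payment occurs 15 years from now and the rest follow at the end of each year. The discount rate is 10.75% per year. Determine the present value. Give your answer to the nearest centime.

Ordinary annuity of 10 payments, first payment at period 15.
Periodic rate r = 0.1075 per year.
The ordinary-annuity PV formula values the stream one period before the first payment (period 14); discount that back 14 periods:
PV₀ = 14,250 × [1 − (1+r)^−10] / r × (1+r)^−14 = CHF 20,306.15

CHF 20,306.15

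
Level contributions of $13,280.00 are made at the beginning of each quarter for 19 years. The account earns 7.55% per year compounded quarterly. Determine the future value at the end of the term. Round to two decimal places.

$2,252,216.93

This is an annuity due: 76 deposits of $13,280.00 at the beginning of each quarter.
Periodic rate r = 0.0755/4 per quarter; n is counted in quarters.
FV = PMT × [((1+r)^n − 1)/r] × (1+r) = 13,280 × [(1+r)^76 − 1] / r × (1+r) = $2,252,216.93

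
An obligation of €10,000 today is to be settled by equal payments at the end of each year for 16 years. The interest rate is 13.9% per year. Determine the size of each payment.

€1,587.90

Level ordinary annuity; solve PV = PMT × [(1 − (1+r)^−n)/r] for PMT.
Periodic rate r = 0.139 per year.
With n = 16: PMT = 10,000 / ([(1 − (1+r)^−n)/r]) = €1,587.90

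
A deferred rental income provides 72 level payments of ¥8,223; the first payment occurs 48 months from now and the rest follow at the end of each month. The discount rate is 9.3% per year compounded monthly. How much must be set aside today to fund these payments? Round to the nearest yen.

¥314,760

Ordinary annuity of 72 payments, first payment at period 48.
Periodic rate r = 0.093/12 per month; n is counted in months.
The ordinary-annuity PV formula values the stream one period before the first payment (period 47); discount that back 47 periods:
PV₀ = 8,223 × [1 − (1+r)^−72] / r × (1+r)^−47 = ¥314,760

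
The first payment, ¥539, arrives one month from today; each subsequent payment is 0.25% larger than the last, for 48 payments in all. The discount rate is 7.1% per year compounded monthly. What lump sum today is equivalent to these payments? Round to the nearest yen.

Periodic rate r = 0.071/12 per month; n is counted in months.
Growing ordinary annuity: PV = PMT₁ × [1 − ((1+g)/(1+r))^n] / (r − g) = 539 × [1 − ((1+0.0025)/(1+r))^48] / (r − 0.0025) = ¥23,770.

¥23,770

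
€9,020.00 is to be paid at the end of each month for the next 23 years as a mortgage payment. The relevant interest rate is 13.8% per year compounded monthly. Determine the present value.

€750,934.18

This is an ordinary annuity: 276 payments of €9,020.00 at the end of each month.
Periodic rate r = 0.138/12 per month; n is counted in months.
PV = PMT × [(1 − (1+r)^−n)/r] = 9,020 × [1 − (1+r)^−276] / r = €750,934.18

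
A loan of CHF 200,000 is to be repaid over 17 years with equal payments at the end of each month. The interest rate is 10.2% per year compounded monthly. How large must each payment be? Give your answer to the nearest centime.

Level ordinary annuity; solve PV = PMT × [(1 − (1+r)^−n)/r] for PMT.
Periodic rate r = 0.102/12 per month; n is counted in months.
With n = 204: PMT = 200,000 / ([(1 − (1+r)^−n)/r]) = CHF 2,067.81

CHF 2,067.81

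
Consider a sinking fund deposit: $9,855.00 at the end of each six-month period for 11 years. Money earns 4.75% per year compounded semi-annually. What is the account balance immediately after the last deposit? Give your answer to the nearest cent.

This is an ordinary annuity: 22 deposits of $9,855.00 at the end of each six-month period.
Periodic rate r = 0.0475/2 per half-year; n is counted in half-years.
FV = PMT × [((1+r)^n − 1)/r] = 9,855 × [(1+r)^22 − 1] / r = $280,491.79

$280,491.79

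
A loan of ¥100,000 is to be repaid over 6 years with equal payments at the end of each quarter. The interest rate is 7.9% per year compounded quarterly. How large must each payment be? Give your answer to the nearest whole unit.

¥5,272

Level ordinary annuity; solve PV = PMT × [(1 − (1+r)^−n)/r] for PMT.
Periodic rate r = 0.079/4 per quarter; n is counted in quarters.
With n = 24: PMT = 100,000 / ([(1 − (1+r)^−n)/r]) = ¥5,272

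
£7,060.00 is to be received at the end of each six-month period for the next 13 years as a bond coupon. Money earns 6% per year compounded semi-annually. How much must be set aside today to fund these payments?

This is an ordinary annuity: 26 payments of £7,060.00 at the end of each six-month period.
Periodic rate r = 0.06/2 per half-year; n is counted in half-years.
PV = PMT × [(1 − (1+r)^−n)/r] = 7,060 × [1 − (1+r)^−26] / r = £126,210.51

£126,210.51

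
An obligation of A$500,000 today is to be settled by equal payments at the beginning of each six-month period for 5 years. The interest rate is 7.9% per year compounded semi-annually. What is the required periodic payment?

Level annuity due; solve PV = PMT × [(1 − (1+r)^−n)/r] × (1+r) for PMT.
Periodic rate r = 0.079/2 per half-year; n is counted in half-years.
With n = 10: PMT = 500,000 / ([(1 − (1+r)^−n)/r] × (1+r)) = A$59,155.49

A$59,155.49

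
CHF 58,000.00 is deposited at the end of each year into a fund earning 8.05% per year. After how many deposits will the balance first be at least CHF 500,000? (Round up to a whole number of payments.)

Periodic rate r = 0.0805 per year.
Ordinary annuity FV: 500,000 = 58,000 × [((1+r)^n − 1)/r].
(1+r)^n = 1 + 500,000 × r / 58,000, so n = ln(1 + 500,000·r/58,000) / ln(1+r) = 6.81.
Round up to a whole number of payments: n = 7.

7 payments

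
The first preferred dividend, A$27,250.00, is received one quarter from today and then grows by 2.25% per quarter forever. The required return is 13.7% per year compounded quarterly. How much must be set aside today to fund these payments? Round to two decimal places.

A$2,319,148.94

Periodic rate r = 0.137/4 per quarter.
Growing perpetuity (Gordon): PV = PMT₁ / (r − g) = 27,250 / (r − 0.0225) = A$2,319,148.94.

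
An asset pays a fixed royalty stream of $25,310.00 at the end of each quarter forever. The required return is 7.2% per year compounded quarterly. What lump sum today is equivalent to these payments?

$1,406,111.11

Periodic rate r = 0.072/4 per quarter.
Level perpetuity: PV = PMT / r = 25,310 / (0.072/4) = $1,406,111.11.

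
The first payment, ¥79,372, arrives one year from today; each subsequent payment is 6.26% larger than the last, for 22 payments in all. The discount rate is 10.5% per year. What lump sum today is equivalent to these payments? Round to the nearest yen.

Periodic rate r = 0.105 per year.
Growing ordinary annuity: PV = PMT₁ × [1 − ((1+g)/(1+r))^n] / (r − g) = 79,372 × [1 − ((1+0.0626)/(1+r))^22] / (r − 0.0626) = ¥1,080,451.

¥1,080,451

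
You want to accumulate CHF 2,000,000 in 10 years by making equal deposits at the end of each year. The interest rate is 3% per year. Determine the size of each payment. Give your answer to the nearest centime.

Level ordinary annuity; solve FV = PMT × [((1+r)^n − 1)/r] for PMT.
Periodic rate r = 0.03 per year.
With n = 10: PMT = 2,000,000 / ([((1+r)^n − 1)/r]) = CHF 174,461.01

CHF 174,461.01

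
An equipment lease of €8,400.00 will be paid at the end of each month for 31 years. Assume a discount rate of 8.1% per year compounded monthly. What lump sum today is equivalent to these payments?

€1,142,555.73

This is an ordinary annuity: 372 payments of €8,400.00 at the end of each month.
Periodic rate r = 0.081/12 per month; n is counted in months.
PV = PMT × [(1 − (1+r)^−n)/r] = 8,400 × [1 − (1+r)^−372] / r = €1,142,555.73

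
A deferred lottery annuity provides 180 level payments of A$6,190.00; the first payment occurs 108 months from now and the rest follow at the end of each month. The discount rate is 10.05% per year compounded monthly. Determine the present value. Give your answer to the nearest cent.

Ordinary annuity of 180 payments, first payment at period 108.
Periodic rate r = 0.1005/12 per month; n is counted in months.
The ordinary-annuity PV formula values the stream one period before the first payment (period 107); discount that back 107 periods:
PV₀ = 6,190 × [1 − (1+r)^−180] / r × (1+r)^−107 = A$235,312.48

A$235,312.48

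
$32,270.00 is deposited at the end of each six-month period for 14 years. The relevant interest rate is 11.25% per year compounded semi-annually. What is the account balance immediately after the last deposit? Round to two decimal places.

$2,081,801.01

This is an ordinary annuity: 28 deposits of $32,270.00 at the end of each six-month period.
Periodic rate r = 0.1125/2 per half-year; n is counted in half-years.
FV = PMT × [((1+r)^n − 1)/r] = 32,270 × [(1+r)^28 − 1] / r = $2,081,801.01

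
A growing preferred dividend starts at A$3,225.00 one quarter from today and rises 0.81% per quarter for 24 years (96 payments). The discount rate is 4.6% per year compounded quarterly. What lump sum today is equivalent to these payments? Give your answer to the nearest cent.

A$261,978.65

Periodic rate r = 0.046/4 per quarter; n is counted in quarters.
Growing ordinary annuity: PV = PMT₁ × [1 − ((1+g)/(1+r))^n] / (r − g) = 3,225 × [1 − ((1+0.0081)/(1+r))^96] / (r − 0.0081) = A$261,978.65.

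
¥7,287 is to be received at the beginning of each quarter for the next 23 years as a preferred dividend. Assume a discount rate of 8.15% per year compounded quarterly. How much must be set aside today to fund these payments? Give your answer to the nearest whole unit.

¥307,874

This is an annuity due: 92 payments of ¥7,287 at the beginning of each quarter.
Periodic rate r = 0.0815/4 per quarter; n is counted in quarters.
PV = PMT × [(1 − (1+r)^−n)/r] × (1+r) = 7,287 × [1 − (1+r)^−92] / r × (1+r) = ¥307,874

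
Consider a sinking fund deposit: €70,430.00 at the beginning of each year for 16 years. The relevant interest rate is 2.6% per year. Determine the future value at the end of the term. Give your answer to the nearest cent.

This is an annuity due: 16 deposits of €70,430.00 at the beginning of each year.
Periodic rate r = 0.026 per year.
FV = PMT × [((1+r)^n − 1)/r] × (1+r) = 70,430 × [(1+r)^16 − 1] / r × (1+r) = €1,411,451.84

€1,411,451.84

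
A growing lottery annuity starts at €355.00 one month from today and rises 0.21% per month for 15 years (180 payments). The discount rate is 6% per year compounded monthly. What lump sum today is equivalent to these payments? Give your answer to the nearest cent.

Periodic rate r = 0.06/12 per month; n is counted in months.
Growing ordinary annuity: PV = PMT₁ × [1 − ((1+g)/(1+r))^n] / (r − g) = 355 × [1 − ((1+0.0021)/(1+r))^180] / (r − 0.0021) = €49,647.47.

€49,647.47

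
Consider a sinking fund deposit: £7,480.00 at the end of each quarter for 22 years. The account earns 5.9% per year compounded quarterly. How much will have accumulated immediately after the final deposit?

This is an ordinary annuity: 88 deposits of £7,480.00 at the end of each quarter.
Periodic rate r = 0.059/4 per quarter; n is counted in quarters.
FV = PMT × [((1+r)^n − 1)/r] = 7,480 × [(1+r)^88 − 1] / r = £1,332,411.28

£1,332,411.28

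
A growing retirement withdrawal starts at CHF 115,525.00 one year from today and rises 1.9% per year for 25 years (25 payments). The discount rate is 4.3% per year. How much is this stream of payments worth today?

Periodic rate r = 0.043 per year.
Growing ordinary annuity: PV = PMT₁ × [1 − ((1+g)/(1+r))^n] / (r − g) = 115,525 × [1 − ((1+0.019)/(1+r))^25] / (r − 0.019) = CHF 2,123,793.47.

CHF 2,123,793.47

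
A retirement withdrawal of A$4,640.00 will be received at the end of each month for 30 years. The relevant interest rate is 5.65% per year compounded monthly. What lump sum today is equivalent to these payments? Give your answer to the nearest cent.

A$803,830.96

This is an ordinary annuity: 360 payments of A$4,640.00 at the end of each month.
Periodic rate r = 0.0565/12 per month; n is counted in months.
PV = PMT × [(1 − (1+r)^−n)/r] = 4,640 × [1 − (1+r)^−360] / r = A$803,830.96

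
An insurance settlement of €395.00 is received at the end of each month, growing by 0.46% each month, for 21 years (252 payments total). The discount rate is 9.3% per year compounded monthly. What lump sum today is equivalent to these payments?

€68,425.15

Periodic rate r = 0.093/12 per month; n is counted in months.
Growing ordinary annuity: PV = PMT₁ × [1 − ((1+g)/(1+r))^n] / (r − g) = 395 × [1 − ((1+0.0046)/(1+r))^252] / (r − 0.0046) = €68,425.15.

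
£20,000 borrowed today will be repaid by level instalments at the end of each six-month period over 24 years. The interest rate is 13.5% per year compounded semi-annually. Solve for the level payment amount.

£1,411.37

Level ordinary annuity; solve PV = PMT × [(1 − (1+r)^−n)/r] for PMT.
Periodic rate r = 0.135/2 per half-year; n is counted in half-years.
With n = 48: PMT = 20,000 / ([(1 − (1+r)^−n)/r]) = £1,411.37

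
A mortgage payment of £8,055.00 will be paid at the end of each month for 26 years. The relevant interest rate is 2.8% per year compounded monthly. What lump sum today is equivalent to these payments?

£1,783,779.42

This is an ordinary annuity: 312 payments of £8,055.00 at the end of each month.
Periodic rate r = 0.028/12 per month; n is counted in months.
PV = PMT × [(1 − (1+r)^−n)/r] = 8,055 × [1 − (1+r)^−312] / r = £1,783,779.42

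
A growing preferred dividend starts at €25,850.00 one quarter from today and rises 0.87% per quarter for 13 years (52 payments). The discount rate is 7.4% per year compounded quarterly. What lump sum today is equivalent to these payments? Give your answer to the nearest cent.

Periodic rate r = 0.074/4 per quarter; n is counted in quarters.
Growing ordinary annuity: PV = PMT₁ × [1 − ((1+g)/(1+r))^n] / (r − g) = 25,850 × [1 − ((1+0.0087)/(1+r))^52] / (r − 0.0087) = €1,042,295.47.

€1,042,295.47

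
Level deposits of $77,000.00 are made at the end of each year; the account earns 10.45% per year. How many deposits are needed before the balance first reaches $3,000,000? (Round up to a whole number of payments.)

Periodic rate r = 0.1045 per year.
Ordinary annuity FV: 3,000,000 = 77,000 × [((1+r)^n − 1)/r].
(1+r)^n = 1 + 3,000,000 × r / 77,000, so n = ln(1 + 3,000,000·r/77,000) / ln(1+r) = 16.34.
Round up to a whole number of payments: n = 17.

17 payments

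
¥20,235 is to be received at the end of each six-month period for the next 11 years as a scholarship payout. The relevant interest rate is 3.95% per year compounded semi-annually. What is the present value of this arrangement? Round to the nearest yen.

¥358,250

This is an ordinary annuity: 22 payments of ¥20,235 at the end of each six-month period.
Periodic rate r = 0.0395/2 per half-year; n is counted in half-years.
PV = PMT × [(1 − (1+r)^−n)/r] = 20,235 × [1 − (1+r)^−22] / r = ¥358,250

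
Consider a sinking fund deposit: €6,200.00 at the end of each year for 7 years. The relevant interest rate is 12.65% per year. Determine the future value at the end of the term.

This is an ordinary annuity: 7 deposits of €6,200.00 at the end of each year.
Periodic rate r = 0.1265 per year.
FV = PMT × [((1+r)^n − 1)/r] = 6,200 × [(1+r)^7 − 1] / r = €63,816.83

€63,816.83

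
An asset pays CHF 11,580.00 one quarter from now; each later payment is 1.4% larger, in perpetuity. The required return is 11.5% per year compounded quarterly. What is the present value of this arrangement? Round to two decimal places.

Periodic rate r = 0.115/4 per quarter.
Growing perpetuity (Gordon): PV = PMT₁ / (r − g) = 11,580 / (r − 0.014) = CHF 785,084.75.

CHF 785,084.75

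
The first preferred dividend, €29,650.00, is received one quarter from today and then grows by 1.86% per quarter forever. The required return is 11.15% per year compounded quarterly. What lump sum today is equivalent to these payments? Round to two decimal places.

Periodic rate r = 0.1115/4 per quarter.
Growing perpetuity (Gordon): PV = PMT₁ / (r − g) = 29,650 / (r − 0.0186) = €3,196,765.50.

€3,196,765.50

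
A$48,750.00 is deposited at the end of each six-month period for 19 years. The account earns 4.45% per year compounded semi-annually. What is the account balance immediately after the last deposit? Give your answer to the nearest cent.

This is an ordinary annuity: 38 deposits of A$48,750.00 at the end of each six-month period.
Periodic rate r = 0.0445/2 per half-year; n is counted in half-years.
FV = PMT × [((1+r)^n − 1)/r] = 48,750 × [(1+r)^38 − 1] / r = A$2,865,082.72

A$2,865,082.72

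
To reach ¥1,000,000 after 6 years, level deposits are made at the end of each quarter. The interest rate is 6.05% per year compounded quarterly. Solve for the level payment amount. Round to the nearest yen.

Level ordinary annuity; solve FV = PMT × [((1+r)^n − 1)/r] for PMT.
Periodic rate r = 0.0605/4 per quarter; n is counted in quarters.
With n = 24: PMT = 1,000,000 / ([((1+r)^n − 1)/r]) = ¥34,872

¥34,872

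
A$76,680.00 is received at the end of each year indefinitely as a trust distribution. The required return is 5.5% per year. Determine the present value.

Periodic rate r = 0.055 per year.
Level perpetuity: PV = PMT / r = 76,680 / (0.055) = A$1,394,181.82.

A$1,394,181.82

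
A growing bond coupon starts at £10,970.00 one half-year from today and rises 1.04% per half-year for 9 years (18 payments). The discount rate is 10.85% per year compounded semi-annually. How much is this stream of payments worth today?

£133,723.01

Periodic rate r = 0.1085/2 per half-year; n is counted in half-years.
Growing ordinary annuity: PV = PMT₁ × [1 − ((1+g)/(1+r))^n] / (r − g) = 10,970 × [1 − ((1+0.0104)/(1+r))^18] / (r − 0.0104) = £133,723.01.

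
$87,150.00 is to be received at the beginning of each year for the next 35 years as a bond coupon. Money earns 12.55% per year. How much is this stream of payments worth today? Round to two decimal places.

$769,102.02

This is an annuity due: 35 payments of $87,150.00 at the beginning of each year.
Periodic rate r = 0.1255 per year.
PV = PMT × [(1 − (1+r)^−n)/r] × (1+r) = 87,150 × [1 − (1+r)^−35] / r × (1+r) = $769,102.02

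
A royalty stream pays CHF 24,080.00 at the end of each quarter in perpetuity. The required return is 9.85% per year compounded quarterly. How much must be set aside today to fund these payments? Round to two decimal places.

Periodic rate r = 0.0985/4 per quarter.
Level perpetuity: PV = PMT / r = 24,080 / (0.0985/4) = CHF 977,868.02.

CHF 977,868.02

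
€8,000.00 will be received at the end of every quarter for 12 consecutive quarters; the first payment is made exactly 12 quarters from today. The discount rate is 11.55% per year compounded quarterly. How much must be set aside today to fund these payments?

Ordinary annuity of 12 payments, first payment at period 12.
Periodic rate r = 0.1155/4 per quarter; n is counted in quarters.
The ordinary-annuity PV formula values the stream one period before the first payment (period 11); discount that back 11 periods:
PV₀ = 8,000 × [1 − (1+r)^−12] / r × (1+r)^−11 = €58,616.55

€58,616.55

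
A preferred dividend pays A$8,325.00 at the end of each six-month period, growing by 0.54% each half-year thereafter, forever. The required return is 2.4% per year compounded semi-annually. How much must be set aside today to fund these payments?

A$1,261,363.64

Periodic rate r = 0.024/2 per half-year.
Growing perpetuity (Gordon): PV = PMT₁ / (r − g) = 8,325 / (r − 0.0054) = A$1,261,363.64.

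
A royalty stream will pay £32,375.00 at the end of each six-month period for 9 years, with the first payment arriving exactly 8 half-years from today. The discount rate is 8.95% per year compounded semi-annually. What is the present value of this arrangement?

£290,350.14

Ordinary annuity of 18 payments, first payment at period 8.
Periodic rate r = 0.0895/2 per half-year; n is counted in half-years.
The ordinary-annuity PV formula values the stream one period before the first payment (period 7); discount that back 7 periods:
PV₀ = 32,375 × [1 − (1+r)^−18] / r × (1+r)^−7 = £290,350.14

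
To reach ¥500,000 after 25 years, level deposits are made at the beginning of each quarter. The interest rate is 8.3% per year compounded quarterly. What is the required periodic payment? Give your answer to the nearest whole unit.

Level annuity due; solve FV = PMT × [((1+r)^n − 1)/r] × (1+r) for PMT.
Periodic rate r = 0.083/4 per quarter; n is counted in quarters.
With n = 100: PMT = 500,000 / ([((1+r)^n − 1)/r] × (1+r)) = ¥1,495

¥1,495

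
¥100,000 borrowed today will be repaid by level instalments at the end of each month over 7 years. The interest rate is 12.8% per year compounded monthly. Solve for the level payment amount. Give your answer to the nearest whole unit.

¥1,808

Level ordinary annuity; solve PV = PMT × [(1 − (1+r)^−n)/r] for PMT.
Periodic rate r = 0.128/12 per month; n is counted in months.
With n = 84: PMT = 100,000 / ([(1 − (1+r)^−n)/r]) = ¥1,808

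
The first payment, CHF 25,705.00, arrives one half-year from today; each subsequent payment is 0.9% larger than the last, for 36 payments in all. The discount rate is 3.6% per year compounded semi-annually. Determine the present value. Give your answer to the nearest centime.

CHF 781,498.21

Periodic rate r = 0.036/2 per half-year; n is counted in half-years.
Growing ordinary annuity: PV = PMT₁ × [1 − ((1+g)/(1+r))^n] / (r − g) = 25,705 × [1 − ((1+0.009)/(1+r))^36] / (r − 0.009) = CHF 781,498.21.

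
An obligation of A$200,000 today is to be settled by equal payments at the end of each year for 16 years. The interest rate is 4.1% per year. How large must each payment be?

Level ordinary annuity; solve PV = PMT × [(1 − (1+r)^−n)/r] for PMT.
Periodic rate r = 0.041 per year.
With n = 16: PMT = 200,000 / ([(1 − (1+r)^−n)/r]) = A$17,290.86

A$17,290.86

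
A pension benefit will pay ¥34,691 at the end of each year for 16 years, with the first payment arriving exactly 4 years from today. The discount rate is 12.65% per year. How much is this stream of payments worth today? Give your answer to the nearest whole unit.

Ordinary annuity of 16 payments, first payment at period 4.
Periodic rate r = 0.1265 per year.
The ordinary-annuity PV formula values the stream one period before the first payment (period 3); discount that back 3 periods:
PV₀ = 34,691 × [1 − (1+r)^−16] / r × (1+r)^−3 = ¥163,312

¥163,312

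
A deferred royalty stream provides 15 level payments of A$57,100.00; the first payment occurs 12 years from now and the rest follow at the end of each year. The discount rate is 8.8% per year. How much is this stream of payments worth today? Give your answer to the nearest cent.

A$184,176.95

Ordinary annuity of 15 payments, first payment at period 12.
Periodic rate r = 0.088 per year.
The ordinary-annuity PV formula values the stream one period before the first payment (period 11); discount that back 11 periods:
PV₀ = 57,100 × [1 − (1+r)^−15] / r × (1+r)^−11 = A$184,176.95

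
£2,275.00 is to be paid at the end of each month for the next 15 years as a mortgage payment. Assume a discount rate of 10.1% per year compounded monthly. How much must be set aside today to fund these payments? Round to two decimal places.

This is an ordinary annuity: 180 payments of £2,275.00 at the end of each month.
Periodic rate r = 0.101/12 per month; n is counted in months.
PV = PMT × [(1 − (1+r)^−n)/r] = 2,275 × [1 − (1+r)^−180] / r = £210,505.65

£210,505.65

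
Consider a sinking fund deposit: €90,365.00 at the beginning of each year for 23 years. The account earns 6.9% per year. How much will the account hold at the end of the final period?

€5,095,549.67

This is an annuity due: 23 deposits of €90,365.00 at the beginning of each year.
Periodic rate r = 0.069 per year.
FV = PMT × [((1+r)^n − 1)/r] × (1+r) = 90,365 × [(1+r)^23 − 1] / r × (1+r) = €5,095,549.67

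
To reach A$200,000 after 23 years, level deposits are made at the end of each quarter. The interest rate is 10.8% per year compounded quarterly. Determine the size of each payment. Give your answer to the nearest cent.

A$509.40

Level ordinary annuity; solve FV = PMT × [((1+r)^n − 1)/r] for PMT.
Periodic rate r = 0.108/4 per quarter; n is counted in quarters.
With n = 92: PMT = 200,000 / ([((1+r)^n − 1)/r]) = A$509.40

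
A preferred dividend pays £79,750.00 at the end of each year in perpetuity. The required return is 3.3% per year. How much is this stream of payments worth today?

£2,416,666.67

Periodic rate r = 0.033 per year.
Level perpetuity: PV = PMT / r = 79,750 / (0.033) = £2,416,666.67.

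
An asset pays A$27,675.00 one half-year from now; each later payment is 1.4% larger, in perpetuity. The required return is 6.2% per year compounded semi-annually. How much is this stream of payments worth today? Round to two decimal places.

Periodic rate r = 0.062/2 per half-year.
Growing perpetuity (Gordon): PV = PMT₁ / (r − g) = 27,675 / (r − 0.014) = A$1,627,941.18.

A$1,627,941.18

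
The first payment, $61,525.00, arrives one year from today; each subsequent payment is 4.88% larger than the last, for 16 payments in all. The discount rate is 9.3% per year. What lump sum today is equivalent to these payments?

$672,867.78

Periodic rate r = 0.093 per year.
Growing ordinary annuity: PV = PMT₁ × [1 − ((1+g)/(1+r))^n] / (r − g) = 61,525 × [1 − ((1+0.0488)/(1+r))^16] / (r − 0.0488) = $672,867.78.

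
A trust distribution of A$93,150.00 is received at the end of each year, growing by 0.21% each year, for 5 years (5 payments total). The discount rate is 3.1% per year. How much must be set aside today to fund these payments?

A$427,120.08

Periodic rate r = 0.031 per year.
Growing ordinary annuity: PV = PMT₁ × [1 − ((1+g)/(1+r))^n] / (r − g) = 93,150 × [1 − ((1+0.0021)/(1+r))^5] / (r − 0.0021) = A$427,120.08.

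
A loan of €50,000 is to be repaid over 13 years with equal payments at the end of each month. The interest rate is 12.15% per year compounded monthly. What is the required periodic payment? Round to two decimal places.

€638.98

Level ordinary annuity; solve PV = PMT × [(1 − (1+r)^−n)/r] for PMT.
Periodic rate r = 0.1215/12 per month; n is counted in months.
With n = 156: PMT = 50,000 / ([(1 − (1+r)^−n)/r]) = €638.98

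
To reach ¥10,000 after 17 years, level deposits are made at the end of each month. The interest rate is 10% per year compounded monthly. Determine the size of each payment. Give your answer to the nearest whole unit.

Level ordinary annuity; solve FV = PMT × [((1+r)^n − 1)/r] for PMT.
Periodic rate r = 0.1/12 per month; n is counted in months.
With n = 204: PMT = 10,000 / ([((1+r)^n − 1)/r]) = ¥19

¥19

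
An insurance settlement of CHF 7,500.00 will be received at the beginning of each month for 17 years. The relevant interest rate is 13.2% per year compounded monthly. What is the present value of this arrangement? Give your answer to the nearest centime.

This is an annuity due: 204 payments of CHF 7,500.00 at the beginning of each month.
Periodic rate r = 0.132/12 per month; n is counted in months.
PV = PMT × [(1 − (1+r)^−n)/r] × (1+r) = 7,500 × [1 − (1+r)^−204] / r × (1+r) = CHF 615,326.31

CHF 615,326.31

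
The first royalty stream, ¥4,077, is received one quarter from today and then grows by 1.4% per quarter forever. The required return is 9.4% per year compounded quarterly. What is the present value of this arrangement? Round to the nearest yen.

¥429,158

Periodic rate r = 0.094/4 per quarter.
Growing perpetuity (Gordon): PV = PMT₁ / (r − g) = 4,077 / (r − 0.014) = ¥429,158.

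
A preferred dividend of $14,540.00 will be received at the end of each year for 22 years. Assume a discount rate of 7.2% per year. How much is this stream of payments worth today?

This is an ordinary annuity: 22 payments of $14,540.00 at the end of each year.
Periodic rate r = 0.072 per year.
PV = PMT × [(1 − (1+r)^−n)/r] = 14,540 × [1 − (1+r)^−22] / r = $158,197.61

$158,197.61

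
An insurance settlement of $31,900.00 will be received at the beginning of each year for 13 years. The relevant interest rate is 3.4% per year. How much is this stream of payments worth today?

$341,982.49

This is an annuity due: 13 payments of $31,900.00 at the beginning of each year.
Periodic rate r = 0.034 per year.
PV = PMT × [(1 − (1+r)^−n)/r] × (1+r) = 31,900 × [1 − (1+r)^−13] / r × (1+r) = $341,982.49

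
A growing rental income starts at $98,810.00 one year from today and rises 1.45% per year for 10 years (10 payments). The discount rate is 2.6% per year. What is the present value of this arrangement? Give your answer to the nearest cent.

Periodic rate r = 0.026 per year.
Growing ordinary annuity: PV = PMT₁ × [1 − ((1+g)/(1+r))^n] / (r − g) = 98,810 × [1 − ((1+0.0145)/(1+r))^10] / (r − 0.0145) = $915,908.81.

$915,908.81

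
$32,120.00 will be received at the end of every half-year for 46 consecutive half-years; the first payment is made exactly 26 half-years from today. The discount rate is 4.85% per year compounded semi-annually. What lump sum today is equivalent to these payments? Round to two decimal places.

Ordinary annuity of 46 payments, first payment at period 26.
Periodic rate r = 0.0485/2 per half-year; n is counted in half-years.
The ordinary-annuity PV formula values the stream one period before the first payment (period 25); discount that back 25 periods:
PV₀ = 32,120 × [1 − (1+r)^−46] / r × (1+r)^−25 = $485,957.05

$485,957.05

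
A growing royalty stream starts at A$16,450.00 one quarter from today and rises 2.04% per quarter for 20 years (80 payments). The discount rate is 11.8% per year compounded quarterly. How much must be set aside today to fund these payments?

Periodic rate r = 0.118/4 per quarter; n is counted in quarters.
Growing ordinary annuity: PV = PMT₁ × [1 − ((1+g)/(1+r))^n] / (r − g) = 16,450 × [1 − ((1+0.0204)/(1+r))^80] / (r − 0.0204) = A$919,202.54.

A$919,202.54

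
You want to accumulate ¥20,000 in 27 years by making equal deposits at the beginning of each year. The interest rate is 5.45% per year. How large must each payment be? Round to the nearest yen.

Level annuity due; solve FV = PMT × [((1+r)^n − 1)/r] × (1+r) for PMT.
Periodic rate r = 0.0545 per year.
With n = 27: PMT = 20,000 / ([((1+r)^n − 1)/r] × (1+r)) = ¥324

¥324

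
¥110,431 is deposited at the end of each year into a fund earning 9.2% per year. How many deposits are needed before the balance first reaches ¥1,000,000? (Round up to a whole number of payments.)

7 payments

Periodic rate r = 0.092 per year.
Ordinary annuity FV: 1,000,000 = 110,431 × [((1+r)^n − 1)/r].
(1+r)^n = 1 + 1,000,000 × r / 110,431, so n = ln(1 + 1,000,000·r/110,431) / ln(1+r) = 6.89.
Round up to a whole number of payments: n = 7.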